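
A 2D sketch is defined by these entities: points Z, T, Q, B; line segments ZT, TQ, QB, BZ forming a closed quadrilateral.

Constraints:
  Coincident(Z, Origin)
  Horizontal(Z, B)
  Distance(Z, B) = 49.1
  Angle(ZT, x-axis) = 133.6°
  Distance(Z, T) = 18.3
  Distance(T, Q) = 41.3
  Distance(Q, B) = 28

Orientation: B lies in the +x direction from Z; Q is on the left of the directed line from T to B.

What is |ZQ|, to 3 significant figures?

34.0

Z is at the origin; ZB is horizontal with |ZB| = 49.1 and B in +x, so B = (49.1, 0). ZT runs at 133.6° with |ZT| = 18.3, so T = (-12.6, 13.3). Q is determined by |TQ| = 41.3 and |QB| = 28.0 together: it lies at the intersection of circle(T, 41.3) and circle(B, 28.0). With |TB| = 63.1, the foot of the radical line on TB is 38.9 from T and the perpendicular offset is √(41.3² − 38.9²) = 14.0. Taking the left-of-TB solution: Q = (28.3, 18.8).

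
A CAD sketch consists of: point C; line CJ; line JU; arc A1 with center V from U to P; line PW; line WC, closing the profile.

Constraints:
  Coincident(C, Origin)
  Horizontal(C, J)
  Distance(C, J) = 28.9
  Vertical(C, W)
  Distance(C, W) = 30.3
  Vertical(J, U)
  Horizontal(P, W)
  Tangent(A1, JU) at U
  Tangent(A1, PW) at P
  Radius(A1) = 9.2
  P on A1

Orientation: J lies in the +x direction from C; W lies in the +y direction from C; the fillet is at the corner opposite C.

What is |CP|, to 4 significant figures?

36.14

C is at the origin; CJ is horizontal with |CJ| = 28.9 and J on the +x side, so J = (28.90, 0.000). C and W share the same x with |CW| = 30.3 and W on the +y side, so W = (0.000, 30.30). The virtual corner opposite C is at (28.90, 30.30). Since A1 is tangent to JU there, VU ⟂ JU and tangency of A1 to PW means the radius VP is perpendicular to PW, with radius 9.2, so the center V sits 9.2 in from both sides at V = (19.70, 21.10). That places the tangent points at U = (28.90, 21.10) on JU and P = (19.70, 30.30) on PW. Then |CP| = |P − C| = 36.14.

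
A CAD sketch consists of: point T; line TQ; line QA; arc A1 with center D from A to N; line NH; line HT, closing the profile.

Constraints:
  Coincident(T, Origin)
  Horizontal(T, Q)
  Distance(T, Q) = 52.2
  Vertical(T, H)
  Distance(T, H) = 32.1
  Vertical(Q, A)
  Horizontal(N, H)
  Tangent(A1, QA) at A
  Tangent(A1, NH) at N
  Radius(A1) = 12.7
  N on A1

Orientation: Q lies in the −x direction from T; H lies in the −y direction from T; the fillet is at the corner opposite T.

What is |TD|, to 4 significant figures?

44.01

TH is vertical with |TH| = 32.1 and H on the −y side, so H = (0.000, -32.10). The virtual corner opposite T is at (-52.20, -32.10). The tangent condition forces DA to be normal to QA and A1 meets NH tangentially, so DN is at right angles to NH, with radius 12.7, so the center D sits 12.7 in from both sides at D = (-39.50, -19.40). Then |TD| = |D − T| = 44.01.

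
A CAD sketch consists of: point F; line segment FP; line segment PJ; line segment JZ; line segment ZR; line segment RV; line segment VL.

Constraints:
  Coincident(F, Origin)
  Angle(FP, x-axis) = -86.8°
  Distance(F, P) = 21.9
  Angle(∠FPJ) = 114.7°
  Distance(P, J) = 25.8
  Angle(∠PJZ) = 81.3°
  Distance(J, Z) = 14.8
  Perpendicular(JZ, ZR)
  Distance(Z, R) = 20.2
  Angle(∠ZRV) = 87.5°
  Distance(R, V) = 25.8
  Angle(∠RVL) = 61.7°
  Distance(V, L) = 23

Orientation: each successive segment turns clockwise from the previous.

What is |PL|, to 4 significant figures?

26.37

F is at the origin; FP runs at -86.8° with length 21.9, so P = (1.222, -21.87). ∠FPJ = 114.7° gives PJ at -152.1° from the x-axis; with |PJ| = 25.8, J = (-21.58, -33.94). ∠PJZ = 81.3° gives JZ at 109.2° from the x-axis; with |JZ| = 14.8, Z = (-26.45, -19.96). JZ ⟂ ZR, so ZR runs at 19.20°; with |ZR| = 20.2, R = (-7.369, -13.32). ∠ZRV = 87.5° gives RV at -73.30° from the x-axis; with |RV| = 25.8, V = (0.04442, -38.03). ∠RVL = 61.7° gives VL at 168.4° from the x-axis; with |VL| = 23.0, L = (-22.49, -33.41). Then |PL| = |L − P| = 26.37.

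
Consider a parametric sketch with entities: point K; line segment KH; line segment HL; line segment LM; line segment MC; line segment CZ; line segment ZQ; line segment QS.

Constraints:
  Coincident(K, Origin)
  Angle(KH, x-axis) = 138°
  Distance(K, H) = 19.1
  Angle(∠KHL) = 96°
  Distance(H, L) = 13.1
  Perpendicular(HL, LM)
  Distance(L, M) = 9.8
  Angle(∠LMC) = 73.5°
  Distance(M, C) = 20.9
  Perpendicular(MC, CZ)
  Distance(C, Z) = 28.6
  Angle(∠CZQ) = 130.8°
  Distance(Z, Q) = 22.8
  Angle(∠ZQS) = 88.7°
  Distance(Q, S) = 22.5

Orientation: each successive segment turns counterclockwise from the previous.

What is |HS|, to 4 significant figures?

33.10

∠CZQ = 130.8° gives ZQ at -162.3° from the x-axis; with |ZQ| = 22.8, Q = (-52.56, 22.56). ∠ZQS = 88.7° gives QS at -71.00° from the x-axis; with |QS| = 22.5, S = (-45.23, 1.289). Then |HS| = |S − H| = 33.10.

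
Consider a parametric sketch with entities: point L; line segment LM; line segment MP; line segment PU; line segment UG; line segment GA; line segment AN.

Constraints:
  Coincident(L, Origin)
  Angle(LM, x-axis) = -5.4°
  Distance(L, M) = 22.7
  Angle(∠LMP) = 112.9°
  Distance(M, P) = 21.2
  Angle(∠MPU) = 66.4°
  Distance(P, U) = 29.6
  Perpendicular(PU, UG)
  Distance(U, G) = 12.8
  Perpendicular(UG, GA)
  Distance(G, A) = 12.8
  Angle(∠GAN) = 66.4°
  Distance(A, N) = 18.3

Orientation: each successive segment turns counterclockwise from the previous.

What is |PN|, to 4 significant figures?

24.45

L is at the origin; LM runs at -5.4° with length 22.7, so M = (22.60, -2.136). ∠LMP = 112.9° gives MP at 61.70° from the x-axis; with |MP| = 21.2, P = (32.65, 16.53). ∠MPU = 66.4° gives PU at 175.3° from the x-axis; with |PU| = 29.6, U = (3.149, 18.96). PU ⟂ UG, so UG runs at -94.70°; with |UG| = 12.8, G = (2.101, 6.198). UG ⟂ GA, so GA runs at -4.700°; with |GA| = 12.8, A = (14.86, 5.149). ∠GAN = 66.4° gives AN at 108.9° from the x-axis; with |AN| = 18.3, N = (8.930, 22.46). Then |PN| = |N − P| = 24.45.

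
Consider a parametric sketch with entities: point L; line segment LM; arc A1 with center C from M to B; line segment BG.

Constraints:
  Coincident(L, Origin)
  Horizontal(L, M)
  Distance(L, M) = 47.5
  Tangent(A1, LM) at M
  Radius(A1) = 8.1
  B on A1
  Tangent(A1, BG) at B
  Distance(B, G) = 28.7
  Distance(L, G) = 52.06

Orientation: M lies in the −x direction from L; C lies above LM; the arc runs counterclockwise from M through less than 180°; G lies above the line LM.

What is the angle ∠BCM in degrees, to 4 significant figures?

86.05°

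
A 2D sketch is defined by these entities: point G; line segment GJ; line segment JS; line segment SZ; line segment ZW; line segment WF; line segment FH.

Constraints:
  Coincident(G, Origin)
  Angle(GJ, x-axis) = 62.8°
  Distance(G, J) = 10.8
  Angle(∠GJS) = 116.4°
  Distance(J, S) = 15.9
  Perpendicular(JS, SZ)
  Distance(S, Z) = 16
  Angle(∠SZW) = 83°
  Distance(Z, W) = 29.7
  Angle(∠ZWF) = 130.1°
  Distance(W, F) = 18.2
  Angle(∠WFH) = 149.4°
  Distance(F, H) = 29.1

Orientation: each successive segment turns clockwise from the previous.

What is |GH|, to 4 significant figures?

46.16

G is at the origin; GJ runs at 62.8° with length 10.8, so J = (4.937, 9.606). ∠GJS = 116.4° gives JS at -0.8000° from the x-axis; with |JS| = 15.9, S = (20.84, 9.384). JS is perpendicular to SZ, so SZ runs at -90.80°; with |SZ| = 16.0, Z = (20.61, -6.615). ∠SZW = 83.0° gives ZW at 172.2° from the x-axis; with |ZW| = 29.7, W = (-8.813, -2.584). ∠ZWF = 130.1° gives WF at 122.3° from the x-axis; with |WF| = 18.2, F = (-18.54, 12.80). ∠WFH = 149.4° gives FH at 91.70° from the x-axis; with |FH| = 29.1, H = (-19.40, 41.89). Then |GH| = |H − G| = 46.16.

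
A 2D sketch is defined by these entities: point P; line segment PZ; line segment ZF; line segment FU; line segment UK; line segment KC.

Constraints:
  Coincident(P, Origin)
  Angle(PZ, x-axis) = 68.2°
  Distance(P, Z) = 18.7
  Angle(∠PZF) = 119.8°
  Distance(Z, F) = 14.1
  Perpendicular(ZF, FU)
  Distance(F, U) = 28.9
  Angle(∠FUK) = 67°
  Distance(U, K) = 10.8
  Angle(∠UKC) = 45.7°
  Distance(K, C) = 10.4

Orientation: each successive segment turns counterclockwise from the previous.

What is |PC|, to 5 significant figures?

23.470

P is at the origin; PZ runs at 68.2° with length 18.7, so Z = (6.9446, 17.363). ∠PZF = 119.8° gives ZF at 128.40° from the x-axis; with |ZF| = 14.1, F = (-1.8136, 28.413). ZF ⟂ FU, so FU runs at -141.60°; with |FU| = 28.9, U = (-24.462, 10.462). ∠FUK = 67.0° gives UK at -28.600° from the x-axis; with |UK| = 10.8, K = (-14.980, 5.2917). ∠UKC = 45.7° gives KC at 105.70° from the x-axis; with |KC| = 10.4, C = (-17.794, 15.304). Then |PC| = |C − P| = 23.470.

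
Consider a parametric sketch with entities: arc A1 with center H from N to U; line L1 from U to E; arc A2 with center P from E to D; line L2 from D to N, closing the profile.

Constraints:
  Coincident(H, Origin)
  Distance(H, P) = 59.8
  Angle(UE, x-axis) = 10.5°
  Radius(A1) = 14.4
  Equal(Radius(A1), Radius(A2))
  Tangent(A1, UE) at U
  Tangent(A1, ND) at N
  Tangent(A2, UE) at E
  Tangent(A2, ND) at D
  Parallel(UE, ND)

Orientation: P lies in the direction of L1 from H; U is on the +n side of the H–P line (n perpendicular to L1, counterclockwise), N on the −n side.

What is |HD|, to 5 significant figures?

61.509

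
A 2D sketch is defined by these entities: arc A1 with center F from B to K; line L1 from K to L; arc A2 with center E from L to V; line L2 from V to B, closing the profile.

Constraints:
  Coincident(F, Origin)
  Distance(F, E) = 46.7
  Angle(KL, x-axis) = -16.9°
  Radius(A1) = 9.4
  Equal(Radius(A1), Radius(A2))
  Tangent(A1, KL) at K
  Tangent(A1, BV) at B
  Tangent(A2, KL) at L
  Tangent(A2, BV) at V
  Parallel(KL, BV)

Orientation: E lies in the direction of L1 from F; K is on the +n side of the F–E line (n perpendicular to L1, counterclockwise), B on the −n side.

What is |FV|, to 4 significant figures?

47.64

Tangency of A1 to both parallel lines with radius 9.4 puts K and B at F ± 9.4·n: K = (2.733, 8.994), B = (-2.733, -8.994). Equal radii place L and V the same way about E: L = E + 9.4·n = (47.42, -4.582), V = E − 9.4·n = (41.95, -22.57). Then |FV| = |V − F| = 47.64.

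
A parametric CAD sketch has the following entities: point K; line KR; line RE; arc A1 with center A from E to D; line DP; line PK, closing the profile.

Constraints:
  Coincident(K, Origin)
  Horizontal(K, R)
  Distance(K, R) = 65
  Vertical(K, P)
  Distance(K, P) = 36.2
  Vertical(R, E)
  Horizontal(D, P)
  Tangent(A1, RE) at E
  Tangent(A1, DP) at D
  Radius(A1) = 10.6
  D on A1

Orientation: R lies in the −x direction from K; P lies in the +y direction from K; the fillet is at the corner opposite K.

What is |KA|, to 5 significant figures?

60.123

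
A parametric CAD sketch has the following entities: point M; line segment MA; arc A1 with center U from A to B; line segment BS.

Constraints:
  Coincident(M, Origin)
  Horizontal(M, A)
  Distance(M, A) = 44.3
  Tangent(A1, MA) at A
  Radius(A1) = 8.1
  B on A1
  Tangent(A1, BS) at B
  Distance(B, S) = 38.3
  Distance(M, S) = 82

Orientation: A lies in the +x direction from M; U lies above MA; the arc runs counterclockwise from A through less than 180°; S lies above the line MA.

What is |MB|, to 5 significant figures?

50.442

Checks: |UB| = 8.100 ✓; ∠(UB, BS) = 90.00° ✓; |BS| = 38.30 ✓; |MS| = 82.00 ✓.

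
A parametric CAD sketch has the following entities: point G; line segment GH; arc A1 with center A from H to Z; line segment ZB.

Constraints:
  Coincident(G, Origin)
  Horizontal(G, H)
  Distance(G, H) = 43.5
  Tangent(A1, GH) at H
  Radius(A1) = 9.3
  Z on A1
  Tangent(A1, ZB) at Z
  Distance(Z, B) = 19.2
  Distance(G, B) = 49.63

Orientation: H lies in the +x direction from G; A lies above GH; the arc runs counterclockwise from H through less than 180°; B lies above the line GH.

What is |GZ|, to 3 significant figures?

53.1

Checks: |AZ| = 9.300 ✓; ∠(AZ, ZB) = 90.00° ✓; |ZB| = 19.20 ✓; |GB| = 49.63 ✓.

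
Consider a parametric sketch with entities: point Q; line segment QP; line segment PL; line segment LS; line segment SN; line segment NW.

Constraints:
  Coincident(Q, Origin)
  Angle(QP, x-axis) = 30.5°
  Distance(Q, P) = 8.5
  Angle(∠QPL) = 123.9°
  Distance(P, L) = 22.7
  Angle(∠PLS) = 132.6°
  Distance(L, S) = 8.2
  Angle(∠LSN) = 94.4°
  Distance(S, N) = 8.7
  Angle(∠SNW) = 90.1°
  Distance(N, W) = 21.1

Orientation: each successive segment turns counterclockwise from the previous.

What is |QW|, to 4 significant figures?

14.69

∠LSN = 94.4° gives SN at -140.4° from the x-axis; with |SN| = 8.7, N = (-3.730, 27.33). ∠SNW = 90.1° gives NW at -50.50° from the x-axis; with |NW| = 21.1, W = (9.692, 11.05). Then |QW| = |W − Q| = 14.69.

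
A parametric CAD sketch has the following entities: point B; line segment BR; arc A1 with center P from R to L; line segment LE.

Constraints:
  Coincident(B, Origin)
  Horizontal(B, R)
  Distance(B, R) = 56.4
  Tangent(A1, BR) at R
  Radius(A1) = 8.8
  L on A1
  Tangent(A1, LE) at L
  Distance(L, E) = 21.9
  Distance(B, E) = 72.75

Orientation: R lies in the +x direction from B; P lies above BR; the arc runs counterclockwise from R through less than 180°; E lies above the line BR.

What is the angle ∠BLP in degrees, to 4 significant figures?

9.842°

Checks: |PL| = 8.800 ✓; ∠(PL, LE) = 90.00° ✓; |LE| = 21.90 ✓; |BE| = 72.75 ✓.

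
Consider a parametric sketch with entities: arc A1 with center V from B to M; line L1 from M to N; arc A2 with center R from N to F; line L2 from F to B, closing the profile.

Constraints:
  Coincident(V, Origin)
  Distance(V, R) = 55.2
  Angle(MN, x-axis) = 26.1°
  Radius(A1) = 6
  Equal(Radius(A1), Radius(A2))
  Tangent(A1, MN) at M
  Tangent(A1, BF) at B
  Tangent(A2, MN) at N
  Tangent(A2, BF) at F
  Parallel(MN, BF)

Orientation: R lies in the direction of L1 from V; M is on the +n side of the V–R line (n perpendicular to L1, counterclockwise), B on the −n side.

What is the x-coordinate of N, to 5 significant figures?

46.931

The slot axis is L1's direction at 26.1°, so u = (cos 26.1°, sin 26.1°) = (0.89803, 0.43994) and n = (−sin 26.1°, cos 26.1°) = (-0.43994, 0.89803). V is at the origin and R lies 55.2 along u from V, so R = 55.2·u = (49.571, 24.285). Tangency of A1 to both parallel lines with radius 6.0 puts M and B at V ± 6.0·n: M = (-2.6396, 5.3882), B = (2.6396, -5.3882). Equal radii place N and F the same way about R: N = R + 6.0·n = (46.931, 29.673), F = R − 6.0·n = (52.211, 18.896). So N.x = 46.931.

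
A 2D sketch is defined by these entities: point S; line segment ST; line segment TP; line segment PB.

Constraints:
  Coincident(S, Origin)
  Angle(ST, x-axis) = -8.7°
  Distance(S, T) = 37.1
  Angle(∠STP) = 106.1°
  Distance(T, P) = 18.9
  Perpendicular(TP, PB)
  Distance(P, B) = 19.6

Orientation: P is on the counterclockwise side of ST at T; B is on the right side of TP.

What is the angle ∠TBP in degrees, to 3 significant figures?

44.0°

S is at the origin; ST runs at -8.7° with length 37.1, so T = 37.1·(cos -8.7°, sin -8.7°) = (36.7, -5.61). ∠STP = 106.1°, so TP runs at -8.7° + (180° − 106.1°) = 65.2° from the x-axis; with |TP| = 18.9, P = T + 18.9·(cos 65.2°, sin 65.2°) = (44.6, 11.5). TP ⟂ PB; with |PB| = 19.6 on the right of TP, B = P + 19.6·(0.908, -0.419) = (62.4, 3.32). Then cos ∠TBP = BT·BP / (|BT||BP|), giving 44.0°.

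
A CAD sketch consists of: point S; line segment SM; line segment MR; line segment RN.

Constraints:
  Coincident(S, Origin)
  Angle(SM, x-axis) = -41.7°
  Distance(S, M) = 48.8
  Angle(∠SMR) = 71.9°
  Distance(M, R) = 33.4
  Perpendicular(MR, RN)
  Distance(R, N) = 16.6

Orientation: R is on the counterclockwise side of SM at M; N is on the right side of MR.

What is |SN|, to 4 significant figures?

65.57

∠SMR = 71.9°, so MR runs at -41.7° + (180° − 71.9°) = 66.40° from the x-axis; with |MR| = 33.4, R = M + 33.4·(cos 66.40°, sin 66.40°) = (49.81, -1.857). MR ⟂ RN; with |RN| = 16.6 on the right of MR, N = R + 16.6·(0.9164, -0.4003) = (65.02, -8.503). Then |SN| = |N − S| = 65.57.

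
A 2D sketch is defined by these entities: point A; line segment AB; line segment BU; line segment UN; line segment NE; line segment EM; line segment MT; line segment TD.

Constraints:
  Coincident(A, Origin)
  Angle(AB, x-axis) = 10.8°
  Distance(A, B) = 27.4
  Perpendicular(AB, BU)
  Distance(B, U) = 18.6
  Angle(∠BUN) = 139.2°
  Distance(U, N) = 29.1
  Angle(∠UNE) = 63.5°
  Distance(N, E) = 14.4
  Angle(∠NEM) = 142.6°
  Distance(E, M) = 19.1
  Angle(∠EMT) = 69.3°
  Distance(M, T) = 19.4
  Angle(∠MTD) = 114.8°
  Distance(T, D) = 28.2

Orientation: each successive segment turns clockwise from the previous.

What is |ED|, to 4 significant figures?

25.67

∠EMT = 69.3° gives MT at -24.60° from the x-axis; with |MT| = 19.4, T = (26.84, -15.35). ∠MTD = 114.8° gives TD at -89.80° from the x-axis; with |TD| = 28.2, D = (26.94, -43.55). Then |ED| = |D − E| = 25.67.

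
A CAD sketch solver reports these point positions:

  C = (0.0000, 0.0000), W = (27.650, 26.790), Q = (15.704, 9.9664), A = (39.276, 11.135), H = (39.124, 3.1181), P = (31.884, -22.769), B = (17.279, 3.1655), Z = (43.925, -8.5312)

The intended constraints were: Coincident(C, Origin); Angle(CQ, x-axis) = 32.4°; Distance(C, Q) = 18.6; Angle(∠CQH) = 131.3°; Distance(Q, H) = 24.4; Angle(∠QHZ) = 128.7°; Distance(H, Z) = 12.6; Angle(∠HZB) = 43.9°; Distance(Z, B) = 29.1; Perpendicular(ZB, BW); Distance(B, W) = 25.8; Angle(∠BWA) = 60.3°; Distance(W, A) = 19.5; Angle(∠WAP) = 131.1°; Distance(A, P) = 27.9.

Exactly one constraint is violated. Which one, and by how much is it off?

Distance(A, P) = 27.9 — off by 6.80.

C = (0.00, 0.00) ✓; CQ at 32.40° ✓; |CQ| = 18.60 ✓; ∠CQH = 131.3° ✓; |QH| = 24.40 ✓; ∠QHZ = 128.7° ✓; |HZ| = 12.60 ✓; ∠HZB = 43.90° ✓; |ZB| = 29.10 ✓; ∠(ZB, BW) = 90.00° ✓; |BW| = 25.80 ✓; ∠BWA = 60.30° ✓; |WA| = 19.50 ✓; ∠WAP = 131.1° ✓; |AP| = 34.70 ✗.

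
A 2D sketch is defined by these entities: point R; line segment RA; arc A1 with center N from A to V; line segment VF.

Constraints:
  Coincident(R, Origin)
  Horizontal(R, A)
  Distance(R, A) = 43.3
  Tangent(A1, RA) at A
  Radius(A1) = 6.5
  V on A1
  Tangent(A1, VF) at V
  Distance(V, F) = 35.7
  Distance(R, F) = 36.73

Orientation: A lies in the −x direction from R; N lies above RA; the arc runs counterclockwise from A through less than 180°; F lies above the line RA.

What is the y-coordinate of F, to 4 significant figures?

32.20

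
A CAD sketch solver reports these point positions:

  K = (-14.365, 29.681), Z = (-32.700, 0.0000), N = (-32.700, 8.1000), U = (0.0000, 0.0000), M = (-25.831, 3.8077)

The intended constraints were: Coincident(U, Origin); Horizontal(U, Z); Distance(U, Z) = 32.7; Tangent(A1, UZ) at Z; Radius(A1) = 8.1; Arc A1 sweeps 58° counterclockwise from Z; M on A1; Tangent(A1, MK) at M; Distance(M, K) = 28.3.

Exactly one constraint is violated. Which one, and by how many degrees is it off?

Tangent(A1, MK) at M — off by 8.10°.

U = (0.00, 0.00) ✓; U.y = 0.00, Z.y = 0.00 ✓; |UZ| = 32.70 ✓; ∠(NZ, ZU) = 90.00° ✓; |NZ| = 8.100 ✓; bearing(N→M) − bearing(N→Z) = 58.00° ✓; |NM| = 8.100 ✓; ∠(NM, MK) = 81.90° ✗; |MK| = 28.30 ✓.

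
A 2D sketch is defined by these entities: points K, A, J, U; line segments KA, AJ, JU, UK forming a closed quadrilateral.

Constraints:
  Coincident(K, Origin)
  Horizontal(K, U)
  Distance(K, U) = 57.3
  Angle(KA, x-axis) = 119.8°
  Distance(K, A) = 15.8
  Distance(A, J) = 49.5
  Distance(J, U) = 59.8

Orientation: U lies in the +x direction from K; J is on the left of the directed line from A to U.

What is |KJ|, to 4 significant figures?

56.47

K is at the origin; K and U share the same y with |KU| = 57.3 and U in +x, so U = (57.3, 0). KA runs at 119.8° with |KA| = 15.8, so A = (-7.852, 13.71). J is determined by |AJ| = 49.5 and |JU| = 59.8 together: it lies at the intersection of circle(A, 49.5) and circle(U, 59.8). With |AU| = 66.58, the foot of the radical line on AU is 24.84 from A and the perpendicular offset is √(49.5² − 24.84²) = 42.82. Taking the left-of-AU solution: J = (25.27, 50.50).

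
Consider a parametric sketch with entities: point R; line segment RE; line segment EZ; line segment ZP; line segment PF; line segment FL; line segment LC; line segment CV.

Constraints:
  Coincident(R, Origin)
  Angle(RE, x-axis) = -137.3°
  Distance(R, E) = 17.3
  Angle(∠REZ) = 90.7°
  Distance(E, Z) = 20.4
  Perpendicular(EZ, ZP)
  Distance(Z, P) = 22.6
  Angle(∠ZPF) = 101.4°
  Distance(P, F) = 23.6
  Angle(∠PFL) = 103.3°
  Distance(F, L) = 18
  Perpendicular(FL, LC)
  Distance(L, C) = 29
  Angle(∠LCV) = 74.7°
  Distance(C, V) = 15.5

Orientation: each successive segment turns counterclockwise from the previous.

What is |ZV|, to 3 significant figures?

14.2

R is at the origin; RE runs at -137.3° with length 17.3, so E = (-12.7, -11.7). ∠REZ = 90.7° gives EZ at -48.0° from the x-axis; with |EZ| = 20.4, Z = (0.936, -26.9). EZ ⟂ ZP, so ZP runs at 42.0°; with |ZP| = 22.6, P = (17.7, -11.8). ∠ZPF = 101.4° gives PF at 121° from the x-axis; with |PF| = 23.6, F = (5.72, 8.54). ∠PFL = 103.3° gives FL at -163° from the x-axis; with |FL| = 18.0, L = (-11.5, 3.19). FL ⟂ LC, so LC runs at -72.7°; with |LC| = 29.0, C = (-2.84, -24.5). ∠LCV = 74.7° gives CV at 32.6° from the x-axis; with |CV| = 15.5, V = (10.2, -16.1). Then |ZV| = |V − Z| = 14.2.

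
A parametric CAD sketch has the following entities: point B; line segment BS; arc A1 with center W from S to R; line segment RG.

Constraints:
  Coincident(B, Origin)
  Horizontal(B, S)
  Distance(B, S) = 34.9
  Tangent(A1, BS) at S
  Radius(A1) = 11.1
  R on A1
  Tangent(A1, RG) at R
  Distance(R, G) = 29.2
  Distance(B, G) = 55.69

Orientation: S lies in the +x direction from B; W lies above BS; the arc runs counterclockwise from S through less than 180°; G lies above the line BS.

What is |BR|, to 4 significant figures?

47.72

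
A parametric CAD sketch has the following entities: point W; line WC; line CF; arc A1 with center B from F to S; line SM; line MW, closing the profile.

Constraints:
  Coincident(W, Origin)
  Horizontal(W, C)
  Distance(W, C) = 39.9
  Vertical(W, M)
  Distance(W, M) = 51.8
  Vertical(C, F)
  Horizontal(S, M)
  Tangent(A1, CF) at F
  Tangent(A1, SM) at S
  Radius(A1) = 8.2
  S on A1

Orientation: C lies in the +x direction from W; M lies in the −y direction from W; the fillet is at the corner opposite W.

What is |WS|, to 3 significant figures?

60.7

The virtual corner opposite W is at (39.9, -51.8). Since A1 is tangent to CF there, BF ⟂ CF and tangency of A1 to SM means the radius BS is perpendicular to SM, with radius 8.2, so the center B sits 8.2 in from both sides at B = (31.7, -43.6). That places the tangent points at F = (39.9, -43.6) on CF and S = (31.7, -51.8) on SM. Then |WS| = |S − W| = 60.7.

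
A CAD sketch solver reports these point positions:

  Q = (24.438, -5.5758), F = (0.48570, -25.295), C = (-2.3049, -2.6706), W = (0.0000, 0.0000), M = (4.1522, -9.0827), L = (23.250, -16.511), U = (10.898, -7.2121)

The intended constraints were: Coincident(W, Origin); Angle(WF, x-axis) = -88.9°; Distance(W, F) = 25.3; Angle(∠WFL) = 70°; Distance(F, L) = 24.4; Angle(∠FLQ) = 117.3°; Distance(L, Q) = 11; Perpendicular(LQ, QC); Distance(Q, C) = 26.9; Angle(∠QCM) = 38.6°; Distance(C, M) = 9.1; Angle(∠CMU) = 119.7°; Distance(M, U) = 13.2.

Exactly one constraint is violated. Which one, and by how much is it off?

Distance(M, U) = 13.2 — off by 6.20.

W = (0.00, 0.00) ✓; WF at -88.90° ✓; |WF| = 25.30 ✓; ∠WFL = 70.00° ✓; |FL| = 24.40 ✓; ∠FLQ = 117.3° ✓; |LQ| = 11.00 ✓; ∠(LQ, QC) = 90.00° ✓; |QC| = 26.90 ✓; ∠QCM = 38.60° ✓; |CM| = 9.100 ✓; ∠CMU = 119.7° ✓; |MU| = 7.000 ✗.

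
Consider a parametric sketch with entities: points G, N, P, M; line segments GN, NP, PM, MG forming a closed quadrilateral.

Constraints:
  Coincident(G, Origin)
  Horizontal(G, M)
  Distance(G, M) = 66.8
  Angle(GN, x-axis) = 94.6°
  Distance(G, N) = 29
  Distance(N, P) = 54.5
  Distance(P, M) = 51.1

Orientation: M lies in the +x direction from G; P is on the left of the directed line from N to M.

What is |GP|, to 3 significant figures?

68.3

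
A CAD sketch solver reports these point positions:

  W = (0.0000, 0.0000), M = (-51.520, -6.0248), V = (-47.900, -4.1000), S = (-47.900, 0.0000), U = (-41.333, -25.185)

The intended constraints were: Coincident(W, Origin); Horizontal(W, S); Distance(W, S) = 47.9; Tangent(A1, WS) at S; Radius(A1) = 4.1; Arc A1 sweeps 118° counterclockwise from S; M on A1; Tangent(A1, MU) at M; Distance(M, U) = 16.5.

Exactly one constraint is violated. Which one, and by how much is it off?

Distance(M, U) = 16.5 — off by 5.20.

W = (0.00, 0.00) ✓; W.y = 0.00, S.y = 0.00 ✓; |WS| = 47.90 ✓; ∠(VS, SW) = 90.00° ✓; |VS| = 4.100 ✓; bearing(V→M) − bearing(V→S) = 118.0° ✓; |VM| = 4.100 ✓; ∠(VM, MU) = 90.00° ✓; |MU| = 21.70 ✗.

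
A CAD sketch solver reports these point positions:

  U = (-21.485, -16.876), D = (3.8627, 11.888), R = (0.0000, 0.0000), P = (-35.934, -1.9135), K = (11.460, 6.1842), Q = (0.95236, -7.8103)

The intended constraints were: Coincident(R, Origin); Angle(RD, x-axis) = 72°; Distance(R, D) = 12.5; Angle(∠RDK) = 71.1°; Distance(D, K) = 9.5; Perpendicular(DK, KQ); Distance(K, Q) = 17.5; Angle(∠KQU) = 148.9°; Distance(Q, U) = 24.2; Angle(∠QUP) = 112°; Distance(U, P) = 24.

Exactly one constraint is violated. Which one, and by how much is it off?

Distance(U, P) = 24 — off by 3.20.

R = (0.00, 0.00) ✓; RD at 72.00° ✓; |RD| = 12.50 ✓; ∠RDK = 71.10° ✓; |DK| = 9.500 ✓; ∠(DK, KQ) = 90.00° ✓; |KQ| = 17.50 ✓; ∠KQU = 148.9° ✓; |QU| = 24.20 ✓; ∠QUP = 112.0° ✓; |UP| = 20.80 ✗.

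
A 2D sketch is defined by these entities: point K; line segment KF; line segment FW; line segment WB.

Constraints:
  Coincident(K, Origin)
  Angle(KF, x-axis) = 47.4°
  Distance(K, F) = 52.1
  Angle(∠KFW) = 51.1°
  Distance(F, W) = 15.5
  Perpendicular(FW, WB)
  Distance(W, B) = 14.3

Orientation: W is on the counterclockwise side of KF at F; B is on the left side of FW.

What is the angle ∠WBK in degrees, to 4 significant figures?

146.7°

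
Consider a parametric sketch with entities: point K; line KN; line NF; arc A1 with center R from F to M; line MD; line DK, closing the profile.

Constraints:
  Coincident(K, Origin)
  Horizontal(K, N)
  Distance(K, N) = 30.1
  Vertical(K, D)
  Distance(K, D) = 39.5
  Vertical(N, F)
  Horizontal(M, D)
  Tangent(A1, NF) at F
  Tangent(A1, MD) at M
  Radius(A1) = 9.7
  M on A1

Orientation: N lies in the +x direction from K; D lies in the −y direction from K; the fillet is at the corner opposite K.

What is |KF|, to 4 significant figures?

42.36

The virtual corner opposite K is at (30.10, -39.50). Since A1 is tangent to NF there, RF ⟂ NF and tangency of A1 to MD means the radius RM is perpendicular to MD, with radius 9.7, so the center R sits 9.7 in from both sides at R = (20.40, -29.80). That places the tangent points at F = (30.10, -29.80) on NF and M = (20.40, -39.50) on MD. Then |KF| = |F − K| = 42.36.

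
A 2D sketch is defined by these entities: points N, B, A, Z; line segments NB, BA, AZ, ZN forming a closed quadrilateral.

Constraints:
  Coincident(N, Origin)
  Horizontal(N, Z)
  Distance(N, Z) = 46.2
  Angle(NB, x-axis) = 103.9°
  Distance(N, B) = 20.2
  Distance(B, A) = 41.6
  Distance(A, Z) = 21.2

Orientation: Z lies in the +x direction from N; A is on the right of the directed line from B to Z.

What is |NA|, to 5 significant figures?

27.588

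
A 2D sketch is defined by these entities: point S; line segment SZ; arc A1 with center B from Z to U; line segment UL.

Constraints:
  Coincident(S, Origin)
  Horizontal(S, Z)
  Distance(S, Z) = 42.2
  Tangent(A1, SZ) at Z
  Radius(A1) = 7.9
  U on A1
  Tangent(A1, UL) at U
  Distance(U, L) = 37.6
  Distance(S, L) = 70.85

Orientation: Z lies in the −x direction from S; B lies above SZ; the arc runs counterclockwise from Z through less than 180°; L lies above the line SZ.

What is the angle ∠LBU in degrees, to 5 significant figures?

78.134°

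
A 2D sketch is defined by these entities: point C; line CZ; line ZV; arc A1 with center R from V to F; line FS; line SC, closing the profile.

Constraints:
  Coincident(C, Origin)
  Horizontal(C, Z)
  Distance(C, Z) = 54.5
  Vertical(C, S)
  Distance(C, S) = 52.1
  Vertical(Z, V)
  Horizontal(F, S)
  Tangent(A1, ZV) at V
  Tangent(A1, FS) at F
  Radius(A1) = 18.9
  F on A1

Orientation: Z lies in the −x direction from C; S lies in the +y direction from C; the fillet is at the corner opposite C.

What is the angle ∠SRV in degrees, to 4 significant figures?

152.0°

C is at the origin; CZ is horizontal with |CZ| = 54.5 and Z on the −x side, so Z = (-54.50, 0.000). CS is vertical with |CS| = 52.1 and S on the +y side, so S = (0.000, 52.10). The virtual corner opposite C is at (-54.50, 52.10). Since A1 is tangent to ZV there, RV ⟂ ZV and since A1 is tangent to FS there, RF ⟂ FS, with radius 18.9, so the center R sits 18.9 in from both sides at R = (-35.60, 33.20). That places the tangent points at V = (-54.50, 33.20) on ZV and F = (-35.60, 52.10) on FS. Then cos ∠SRV = RS·RV / (|RS||RV|), giving 152.0°.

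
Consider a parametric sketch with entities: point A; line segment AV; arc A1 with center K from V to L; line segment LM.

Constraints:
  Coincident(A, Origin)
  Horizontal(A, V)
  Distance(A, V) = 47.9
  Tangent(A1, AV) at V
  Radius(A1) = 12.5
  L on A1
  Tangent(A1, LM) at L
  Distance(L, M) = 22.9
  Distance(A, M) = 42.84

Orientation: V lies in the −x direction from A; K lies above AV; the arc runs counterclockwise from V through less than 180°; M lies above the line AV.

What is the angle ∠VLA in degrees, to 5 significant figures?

128.93°

A is at the origin; AV is horizontal with |AV| = 47.9 and V on the −x side, so V = (-47.900, 0.0000). Since A1 is tangent to AV there, KV ⟂ AV, so K = V + (0, 12.5) = (-47.900, 12.500). Since KL ⟂ LM (tangency), |KM| = √(12.5² + 22.9²) = 26.089 regardless of where L sits on A1. So M lies on both circle(A, 42.84) and circle(K, 26.089); the above-AV intersection is M = (-29.535, 31.031). L is the foot of the tangent from M: L = (-35.891, 9.0307).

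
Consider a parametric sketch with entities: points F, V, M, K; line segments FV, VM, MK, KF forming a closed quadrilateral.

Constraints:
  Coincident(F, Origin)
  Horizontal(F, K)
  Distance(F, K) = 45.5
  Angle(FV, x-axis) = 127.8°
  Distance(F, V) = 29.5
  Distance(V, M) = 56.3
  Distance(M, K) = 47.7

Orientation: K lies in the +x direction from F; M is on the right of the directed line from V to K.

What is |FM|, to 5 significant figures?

28.119

Checks: |VM| = 56.30 ✓; |MK| = 47.70 ✓.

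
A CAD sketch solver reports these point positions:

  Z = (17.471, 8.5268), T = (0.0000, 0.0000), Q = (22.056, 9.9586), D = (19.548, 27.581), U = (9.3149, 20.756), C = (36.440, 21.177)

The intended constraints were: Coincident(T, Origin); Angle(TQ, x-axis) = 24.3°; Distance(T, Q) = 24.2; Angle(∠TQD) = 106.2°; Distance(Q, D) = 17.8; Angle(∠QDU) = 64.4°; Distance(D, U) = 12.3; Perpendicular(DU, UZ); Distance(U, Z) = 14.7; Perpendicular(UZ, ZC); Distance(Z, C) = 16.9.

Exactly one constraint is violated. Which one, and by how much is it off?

Distance(Z, C) = 16.9 — off by 5.90.

T = (0.00, 0.00) ✓; TQ at 24.30° ✓; |TQ| = 24.20 ✓; ∠TQD = 106.2° ✓; |QD| = 17.80 ✓; ∠QDU = 64.40° ✓; |DU| = 12.30 ✓; ∠(DU, UZ) = 90.00° ✓; |UZ| = 14.70 ✓; ∠(UZ, ZC) = 90.00° ✓; |ZC| = 22.80 ✗.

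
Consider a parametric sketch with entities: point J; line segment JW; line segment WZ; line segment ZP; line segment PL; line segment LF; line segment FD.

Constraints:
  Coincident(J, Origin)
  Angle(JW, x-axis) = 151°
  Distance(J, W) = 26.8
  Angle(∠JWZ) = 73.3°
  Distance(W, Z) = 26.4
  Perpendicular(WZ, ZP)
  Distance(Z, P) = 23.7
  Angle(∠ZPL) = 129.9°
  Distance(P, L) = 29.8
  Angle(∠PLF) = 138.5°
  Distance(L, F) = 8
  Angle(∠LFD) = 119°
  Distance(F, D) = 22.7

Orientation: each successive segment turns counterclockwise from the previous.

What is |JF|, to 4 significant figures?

20.84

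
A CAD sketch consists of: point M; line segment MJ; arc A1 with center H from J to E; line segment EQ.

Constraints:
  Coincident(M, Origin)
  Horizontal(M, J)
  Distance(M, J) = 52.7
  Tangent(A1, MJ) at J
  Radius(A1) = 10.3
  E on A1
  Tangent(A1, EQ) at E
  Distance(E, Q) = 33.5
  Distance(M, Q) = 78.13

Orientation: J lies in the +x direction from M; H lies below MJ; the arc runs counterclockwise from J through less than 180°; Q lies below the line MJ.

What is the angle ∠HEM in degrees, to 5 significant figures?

121.54°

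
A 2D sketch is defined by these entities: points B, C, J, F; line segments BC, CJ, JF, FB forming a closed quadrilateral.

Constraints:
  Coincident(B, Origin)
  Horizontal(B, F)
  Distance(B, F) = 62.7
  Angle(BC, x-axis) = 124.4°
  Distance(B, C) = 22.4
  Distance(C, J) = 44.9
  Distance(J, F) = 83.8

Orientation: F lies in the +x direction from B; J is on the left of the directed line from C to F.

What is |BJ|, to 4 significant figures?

60.22

Checks: |CJ| = 44.90 ✓; |JF| = 83.80 ✓.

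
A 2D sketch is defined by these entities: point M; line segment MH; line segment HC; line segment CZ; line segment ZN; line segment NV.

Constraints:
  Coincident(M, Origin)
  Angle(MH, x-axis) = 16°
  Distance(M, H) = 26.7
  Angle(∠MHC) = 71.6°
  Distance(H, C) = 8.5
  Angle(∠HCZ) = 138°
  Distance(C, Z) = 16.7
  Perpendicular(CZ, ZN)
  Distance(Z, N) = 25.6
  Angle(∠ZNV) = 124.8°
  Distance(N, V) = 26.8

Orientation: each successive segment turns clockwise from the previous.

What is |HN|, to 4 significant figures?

30.43

∠HCZ = 138.0° gives CZ at -134.4° from the x-axis; with |CZ| = 16.7, Z = (13.63, -13.06). The perpendicularity gives ZN at right angles to CZ, so ZN runs at 135.6°; with |ZN| = 25.6, N = (-4.665, 4.847). Then |HN| = |N − H| = 30.43.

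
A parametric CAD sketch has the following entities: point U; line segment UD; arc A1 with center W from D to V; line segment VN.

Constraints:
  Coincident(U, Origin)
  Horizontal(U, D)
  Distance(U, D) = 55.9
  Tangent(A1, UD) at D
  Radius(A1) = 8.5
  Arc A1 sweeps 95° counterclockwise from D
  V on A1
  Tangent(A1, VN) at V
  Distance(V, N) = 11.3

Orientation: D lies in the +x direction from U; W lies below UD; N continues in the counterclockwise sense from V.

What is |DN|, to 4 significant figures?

21.82

U is at the origin; UD is horizontal with |UD| = 55.9 and D on the +x side, so D = (55.90, 0.000). Tangency of A1 to UD means the radius WD is perpendicular to UD, so W = D + (0, -8.5) = (55.90, -8.500). On A1, D sits at bearing 90° from W; a 95° counterclockwise sweep puts V at bearing 185°, so V = W + 8.5·(cos 185°, sin 185°) = (47.43, -9.241). The tangent condition forces WV to be normal to VN, so VN runs along (−sin 185°, cos 185°); with |VN| = 11.3, N = (48.42, -20.50). Then |DN| = |N − D| = 21.82.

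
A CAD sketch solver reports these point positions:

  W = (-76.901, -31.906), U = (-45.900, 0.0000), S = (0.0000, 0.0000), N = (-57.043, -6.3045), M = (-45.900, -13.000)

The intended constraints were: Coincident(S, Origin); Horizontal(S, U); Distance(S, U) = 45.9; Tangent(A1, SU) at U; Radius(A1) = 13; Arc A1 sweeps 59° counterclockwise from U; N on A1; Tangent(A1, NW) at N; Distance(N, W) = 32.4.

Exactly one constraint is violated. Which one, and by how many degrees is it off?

Tangent(A1, NW) at N — off by 6.80°.

S = (0.00, 0.00) ✓; S.y = 0.00, U.y = 0.00 ✓; |SU| = 45.90 ✓; ∠(MU, US) = 90.00° ✓; |MU| = 13.00 ✓; bearing(M→N) − bearing(M→U) = 59.00° ✓; |MN| = 13.00 ✓; ∠(MN, NW) = 96.80° ✗; |NW| = 32.40 ✓.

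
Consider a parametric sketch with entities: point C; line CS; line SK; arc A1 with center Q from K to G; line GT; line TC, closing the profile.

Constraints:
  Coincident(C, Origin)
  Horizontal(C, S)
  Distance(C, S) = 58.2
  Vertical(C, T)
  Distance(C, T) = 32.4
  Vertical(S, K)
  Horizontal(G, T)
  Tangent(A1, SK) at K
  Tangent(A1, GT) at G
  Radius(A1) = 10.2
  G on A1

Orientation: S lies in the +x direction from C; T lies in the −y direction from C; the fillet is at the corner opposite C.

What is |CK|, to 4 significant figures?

62.29

The virtual corner opposite C is at (58.20, -32.40). Tangency of A1 to SK means the radius QK is perpendicular to SK and A1 meets GT tangentially, so QG is at right angles to GT, with radius 10.2, so the center Q sits 10.2 in from both sides at Q = (48.00, -22.20). That places the tangent points at K = (58.20, -22.20) on SK and G = (48.00, -32.40) on GT. Then |CK| = |K − C| = 62.29.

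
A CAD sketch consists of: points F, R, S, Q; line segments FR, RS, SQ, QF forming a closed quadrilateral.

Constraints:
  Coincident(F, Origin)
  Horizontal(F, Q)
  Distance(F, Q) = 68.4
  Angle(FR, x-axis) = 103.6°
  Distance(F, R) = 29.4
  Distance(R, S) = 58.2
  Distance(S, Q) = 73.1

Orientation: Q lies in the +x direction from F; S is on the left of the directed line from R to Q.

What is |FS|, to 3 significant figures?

76.1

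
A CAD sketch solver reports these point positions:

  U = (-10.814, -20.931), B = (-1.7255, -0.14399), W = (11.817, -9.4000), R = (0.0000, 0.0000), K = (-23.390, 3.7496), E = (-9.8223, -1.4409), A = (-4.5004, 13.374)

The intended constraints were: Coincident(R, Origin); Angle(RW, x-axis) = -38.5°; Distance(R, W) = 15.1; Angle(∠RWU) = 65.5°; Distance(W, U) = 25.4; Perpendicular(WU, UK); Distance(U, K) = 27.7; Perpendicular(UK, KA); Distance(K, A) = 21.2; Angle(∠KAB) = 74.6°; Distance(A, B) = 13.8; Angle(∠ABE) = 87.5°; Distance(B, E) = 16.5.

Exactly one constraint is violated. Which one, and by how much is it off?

Distance(B, E) = 16.5 — off by 8.30.

R = (0.00, 0.00) ✓; RW at -38.50° ✓; |RW| = 15.10 ✓; ∠RWU = 65.50° ✓; |WU| = 25.40 ✓; ∠(WU, UK) = 90.00° ✓; |UK| = 27.70 ✓; ∠(UK, KA) = 90.00° ✓; |KA| = 21.20 ✓; ∠KAB = 74.60° ✓; |AB| = 13.80 ✓; ∠ABE = 87.50° ✓; |BE| = 8.200 ✗.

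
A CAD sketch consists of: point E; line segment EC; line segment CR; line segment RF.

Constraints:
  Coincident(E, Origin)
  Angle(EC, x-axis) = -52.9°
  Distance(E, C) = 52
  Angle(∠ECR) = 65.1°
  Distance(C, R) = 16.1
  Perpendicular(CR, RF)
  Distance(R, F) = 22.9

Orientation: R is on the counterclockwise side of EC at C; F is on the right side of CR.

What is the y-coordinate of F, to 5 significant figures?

-38.010

E is at the origin; EC runs at -52.9° with length 52.0, so C = 52.0·(cos -52.9°, sin -52.9°) = (31.367, -41.474). ∠ECR = 65.1°, so CR runs at -52.9° + (180° − 65.1°) = 62.000° from the x-axis; with |CR| = 16.1, R = C + 16.1·(cos 62.000°, sin 62.000°) = (38.925, -27.259). CR is perpendicular to RF; with |RF| = 22.9 on the right of CR, F = R + 22.9·(0.88295, -0.46947) = (59.145, -38.010). So F.y = -38.010.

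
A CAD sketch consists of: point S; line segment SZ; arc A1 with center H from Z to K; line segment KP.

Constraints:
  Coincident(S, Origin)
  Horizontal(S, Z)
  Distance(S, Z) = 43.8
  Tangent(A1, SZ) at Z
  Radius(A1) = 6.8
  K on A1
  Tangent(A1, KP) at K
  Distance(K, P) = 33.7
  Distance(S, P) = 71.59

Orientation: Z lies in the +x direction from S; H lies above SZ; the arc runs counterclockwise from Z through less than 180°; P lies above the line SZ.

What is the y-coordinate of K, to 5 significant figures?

4.4467

Checks: |HK| = 6.800 ✓; ∠(HK, KP) = 90.00° ✓; |KP| = 33.70 ✓; |SP| = 71.59 ✓.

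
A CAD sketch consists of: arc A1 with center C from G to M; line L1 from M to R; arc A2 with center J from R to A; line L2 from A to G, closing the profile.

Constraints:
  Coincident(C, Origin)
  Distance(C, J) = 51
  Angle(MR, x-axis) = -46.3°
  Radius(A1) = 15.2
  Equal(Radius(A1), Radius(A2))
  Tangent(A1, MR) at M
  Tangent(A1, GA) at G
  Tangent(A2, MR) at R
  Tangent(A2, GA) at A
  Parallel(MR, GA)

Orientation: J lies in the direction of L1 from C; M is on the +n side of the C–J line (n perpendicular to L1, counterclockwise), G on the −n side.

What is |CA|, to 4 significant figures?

53.22

Tangency of A1 to both parallel lines with radius 15.2 puts M and G at C ± 15.2·n: M = (10.99, 10.50), G = (-10.99, -10.50). Equal radii place R and A the same way about J: R = J + 15.2·n = (46.22, -26.37), A = J − 15.2·n = (24.25, -47.37). Then |CA| = |A − C| = 53.22.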